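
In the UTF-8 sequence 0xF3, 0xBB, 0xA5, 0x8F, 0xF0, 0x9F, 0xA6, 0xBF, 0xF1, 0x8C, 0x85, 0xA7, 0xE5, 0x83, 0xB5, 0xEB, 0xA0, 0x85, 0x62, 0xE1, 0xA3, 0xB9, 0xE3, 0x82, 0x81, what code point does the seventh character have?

Offset 0: leading byte 0xF3 = 11110011 → 4-byte char #1 = F3 BB A5 8F.
Offset 4: leading byte 0xF0 = 11110000 → 4-byte char #2 = F0 9F A6 BF.
Offset 8: leading byte 0xF1 = 11110001 → 4-byte char #3 = F1 8C 85 A7.
Offset 12: leading byte 0xE5 = 11100101 → 3-byte char #4 = E5 83 B5.
Offset 15: leading byte 0xEB = 11101011 → 3-byte char #5 = EB A0 85.
Offset 18: leading byte 0x62 = 01100010 → 1-byte char #6 = 62.
Offset 19: leading byte 0xE1 = 11100001 → 3-byte char #7 = E1 A3 B9.
Leading byte 0xE1 = 11100001 matches 1110xxxx → 3-byte sequence.
Byte 1: 0xE1 = 11100001, payload 0001 (4 bits).
Byte 2: 0xA3 = 10100011 (10xxxxxx ✓), payload 100011.
Byte 3: 0xB9 = 10111001 (10xxxxxx ✓), payload 111001.
Concatenate: 0001100011111001 = 0x18F9 (16 bits → U+18F9).

U+18F9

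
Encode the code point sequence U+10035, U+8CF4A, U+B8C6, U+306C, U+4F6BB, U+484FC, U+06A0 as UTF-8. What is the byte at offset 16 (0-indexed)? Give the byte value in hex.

U+10035 → 4-byte form F0 90 80 B5 at offsets 0–3.
U+8CF4A → 4-byte form F2 8C BD 8A at offsets 4–7.
U+B8C6 → 3-byte form EB A3 86 at offsets 8–10.
U+306C → 3-byte form E3 81 AC at offsets 11–13.
U+4F6BB → 4-byte form F1 8F 9A BB at offsets 14–17.
Offset 16 falls in char 5's range; it's byte 3 of F1 8F 9A BB = 0x9A.

0x9A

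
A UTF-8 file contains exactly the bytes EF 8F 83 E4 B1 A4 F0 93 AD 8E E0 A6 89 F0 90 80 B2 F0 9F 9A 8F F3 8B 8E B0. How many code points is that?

7

Byte at offset 0: 0xEF = 11101111 → 3-byte char (#1). Advance 3.
Byte at offset 3: 0xE4 = 11100100 → 3-byte char (#2). Advance 3.
Byte at offset 6: 0xF0 = 11110000 → 4-byte char (#3). Advance 4.
Byte at offset 10: 0xE0 = 11100000 → 3-byte char (#4). Advance 3.
Byte at offset 13: 0xF0 = 11110000 → 4-byte char (#5). Advance 4.
Byte at offset 17: 0xF0 = 11110000 → 4-byte char (#6). Advance 4.
Byte at offset 21: 0xF3 = 11110011 → 4-byte char (#7). Advance 4.
Reached end at offset 25 after 7 code points.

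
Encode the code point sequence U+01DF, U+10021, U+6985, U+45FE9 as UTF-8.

C7 9F F0 90 80 A1 E6 A6 85 F1 85 BF A9

U+01DF: 2-byte form → C7 9F.
U+10021: 4-byte form → F0 90 80 A1.
U+6985: 3-byte form → E6 A6 85.
U+45FE9: 4-byte form → F1 85 BF A9.
Concatenated (13 bytes): C7 9F F0 90 80 A1 E6 A6 85 F1 85 BF A9.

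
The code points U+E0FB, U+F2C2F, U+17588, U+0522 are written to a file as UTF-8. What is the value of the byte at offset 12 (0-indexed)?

U+E0FB → 3-byte form EE 83 BB at offsets 0–2.
U+F2C2F → 4-byte form F3 B2 B0 AF at offsets 3–6.
U+17588 → 4-byte form F0 97 96 88 at offsets 7–10.
U+0522 → 2-byte form D4 A2 at offsets 11–12.
Offset 12 falls in char 4's range; it's byte 2 of D4 A2 = 0xA2.

0xA2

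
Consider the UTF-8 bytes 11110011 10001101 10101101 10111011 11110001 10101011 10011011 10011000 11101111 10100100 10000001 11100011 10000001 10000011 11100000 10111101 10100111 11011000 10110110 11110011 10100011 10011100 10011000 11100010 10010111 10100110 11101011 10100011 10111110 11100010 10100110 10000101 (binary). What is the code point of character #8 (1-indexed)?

Offset 0: leading byte 0xF3 = 11110011 → 4-byte char #1 = F3 8D AD BB.
Offset 4: leading byte 0xF1 = 11110001 → 4-byte char #2 = F1 AB 9B 98.
Offset 8: leading byte 0xEF = 11101111 → 3-byte char #3 = EF A4 81.
Offset 11: leading byte 0xE3 = 11100011 → 3-byte char #4 = E3 81 83.
Offset 14: leading byte 0xE0 = 11100000 → 3-byte char #5 = E0 BD A7.
Offset 17: leading byte 0xD8 = 11011000 → 2-byte char #6 = D8 B6.
Offset 19: leading byte 0xF3 = 11110011 → 4-byte char #7 = F3 A3 9C 98.
Offset 23: leading byte 0xE2 = 11100010 → 3-byte char #8 = E2 97 A6.
Leading byte 0xE2 = 11100010 matches 1110xxxx → 3-byte sequence.
Byte 1: 0xE2 = 11100010, payload 0010 (4 bits).
Byte 2: 0x97 = 10010111 (10xxxxxx ✓), payload 010111.
Byte 3: 0xA6 = 10100110 (10xxxxxx ✓), payload 100110.
Concatenate: 0010010111100110 = 0x25E6 (16 bits → U+25E6).

U+25E6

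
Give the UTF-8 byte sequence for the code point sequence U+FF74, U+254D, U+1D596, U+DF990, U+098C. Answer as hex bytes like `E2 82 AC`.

EF BD B4 E2 95 8D F0 9D 96 96 F3 9F A6 90 E0 A6 8C

U+FF74: 3-byte form → EF BD B4.
U+254D: 3-byte form → E2 95 8D.
U+1D596: 4-byte form → F0 9D 96 96.
U+DF990: 4-byte form → F3 9F A6 90.
U+098C: 3-byte form → E0 A6 8C.
Concatenated (17 bytes): EF BD B4 E2 95 8D F0 9D 96 96 F3 9F A6 90 E0 A6 8C.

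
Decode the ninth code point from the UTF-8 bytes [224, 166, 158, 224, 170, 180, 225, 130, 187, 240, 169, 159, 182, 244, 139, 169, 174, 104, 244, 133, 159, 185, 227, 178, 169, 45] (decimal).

Offset 0: leading byte 0xE0 = 11100000 → 3-byte char #1 = E0 A6 9E.
Offset 3: leading byte 0xE0 = 11100000 → 3-byte char #2 = E0 AA B4.
Offset 6: leading byte 0xE1 = 11100001 → 3-byte char #3 = E1 82 BB.
Offset 9: leading byte 0xF0 = 11110000 → 4-byte char #4 = F0 A9 9F B6.
Offset 13: leading byte 0xF4 = 11110100 → 4-byte char #5 = F4 8B A9 AE.
Offset 17: leading byte 0x68 = 01101000 → 1-byte char #6 = 68.
Offset 18: leading byte 0xF4 = 11110100 → 4-byte char #7 = F4 85 9F B9.
Offset 22: leading byte 0xE3 = 11100011 → 3-byte char #8 = E3 B2 A9.
Offset 25: leading byte 0x2D = 00101101 → 1-byte char #9 = 2D.
Leading byte 0x2D = 00101101 matches 0xxxxxxx → 1-byte sequence.
Byte 1: 0x2D = 00101101, payload 0101101 (7 bits).
Concatenate: 0101101 = 0x2D (7 bits → U+002D).

U+002D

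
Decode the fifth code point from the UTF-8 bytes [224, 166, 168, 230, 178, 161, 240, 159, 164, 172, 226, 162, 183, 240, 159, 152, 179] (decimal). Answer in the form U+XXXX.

Offset 0: leading byte 0xE0 = 11100000 → 3-byte char #1 = E0 A6 A8.
Offset 3: leading byte 0xE6 = 11100110 → 3-byte char #2 = E6 B2 A1.
Offset 6: leading byte 0xF0 = 11110000 → 4-byte char #3 = F0 9F A4 AC.
Offset 10: leading byte 0xE2 = 11100010 → 3-byte char #4 = E2 A2 B7.
Offset 13: leading byte 0xF0 = 11110000 → 4-byte char #5 = F0 9F 98 B3.
Leading byte 0xF0 = 11110000 matches 11110xxx → 4-byte sequence.
Byte 1: 0xF0 = 11110000, payload 000 (3 bits).
Byte 2: 0x9F = 10011111 (10xxxxxx ✓), payload 011111.
Byte 3: 0x98 = 10011000 (10xxxxxx ✓), payload 011000.
Byte 4: 0xB3 = 10110011 (10xxxxxx ✓), payload 110011.
Concatenate: 000011111011000110011 = 0x1F633 (21 bits → U+1F633).

U+1F633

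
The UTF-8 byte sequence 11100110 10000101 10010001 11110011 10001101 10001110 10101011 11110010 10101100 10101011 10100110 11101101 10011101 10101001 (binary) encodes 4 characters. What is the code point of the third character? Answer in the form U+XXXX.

Offset 0: leading byte 0xE6 = 11100110 → 3-byte char #1 = E6 85 91.
Offset 3: leading byte 0xF3 = 11110011 → 4-byte char #2 = F3 8D 8E AB.
Offset 7: leading byte 0xF2 = 11110010 → 4-byte char #3 = F2 AC AB A6.
Leading byte 0xF2 = 11110010 matches 11110xxx → 4-byte sequence.
Byte 1: 0xF2 = 11110010, payload 010 (3 bits).
Byte 2: 0xAC = 10101100 (10xxxxxx ✓), payload 101100.
Byte 3: 0xAB = 10101011 (10xxxxxx ✓), payload 101011.
Byte 4: 0xA6 = 10100110 (10xxxxxx ✓), payload 100110.
Concatenate: 010101100101011100110 = 0xACAE6 (21 bits → U+ACAE6).

U+ACAE6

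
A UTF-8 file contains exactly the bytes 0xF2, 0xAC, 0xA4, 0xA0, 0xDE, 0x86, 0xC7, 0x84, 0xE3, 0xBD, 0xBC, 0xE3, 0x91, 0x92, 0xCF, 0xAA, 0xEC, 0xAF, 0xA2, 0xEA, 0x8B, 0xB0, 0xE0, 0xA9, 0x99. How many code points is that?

9

Byte at offset 0: 0xF2 = 11110010 → 4-byte char (#1). Advance 4.
Byte at offset 4: 0xDE = 11011110 → 2-byte char (#2). Advance 2.
Byte at offset 6: 0xC7 = 11000111 → 2-byte char (#3). Advance 2.
Byte at offset 8: 0xE3 = 11100011 → 3-byte char (#4). Advance 3.
Byte at offset 11: 0xE3 = 11100011 → 3-byte char (#5). Advance 3.
Byte at offset 14: 0xCF = 11001111 → 2-byte char (#6). Advance 2.
Byte at offset 16: 0xEC = 11101100 → 3-byte char (#7). Advance 3.
Byte at offset 19: 0xEA = 11101010 → 3-byte char (#8). Advance 3.
Byte at offset 22: 0xE0 = 11100000 → 3-byte char (#9). Advance 3.
Reached end at offset 25 after 9 code points.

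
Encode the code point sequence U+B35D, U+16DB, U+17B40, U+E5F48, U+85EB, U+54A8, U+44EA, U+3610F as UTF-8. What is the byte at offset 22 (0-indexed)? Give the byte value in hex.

U+B35D → 3-byte form EB 8D 9D at offsets 0–2.
U+16DB → 3-byte form E1 9B 9B at offsets 3–5.
U+17B40 → 4-byte form F0 97 AD 80 at offsets 6–9.
U+E5F48 → 4-byte form F3 A5 BD 88 at offsets 10–13.
U+85EB → 3-byte form E8 97 AB at offsets 14–16.
U+54A8 → 3-byte form E5 92 A8 at offsets 17–19.
U+44EA → 3-byte form E4 93 AA at offsets 20–22.
Offset 22 falls in char 7's range; it's byte 3 of E4 93 AA = 0xAA.

0xAA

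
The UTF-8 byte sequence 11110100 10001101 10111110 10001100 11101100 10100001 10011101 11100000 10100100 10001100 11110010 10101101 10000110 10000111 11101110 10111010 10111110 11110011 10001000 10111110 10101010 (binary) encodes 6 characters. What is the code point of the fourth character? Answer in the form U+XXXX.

U+AD187

Offset 0: leading byte 0xF4 = 11110100 → 4-byte char #1 = F4 8D BE 8C.
Offset 4: leading byte 0xEC = 11101100 → 3-byte char #2 = EC A1 9D.
Offset 7: leading byte 0xE0 = 11100000 → 3-byte char #3 = E0 A4 8C.
Offset 10: leading byte 0xF2 = 11110010 → 4-byte char #4 = F2 AD 86 87.
Leading byte 0xF2 = 11110010 matches 11110xxx → 4-byte sequence.
Byte 1: 0xF2 = 11110010, payload 010 (3 bits).
Byte 2: 0xAD = 10101101 (10xxxxxx ✓), payload 101101.
Byte 3: 0x86 = 10000110 (10xxxxxx ✓), payload 000110.
Byte 4: 0x87 = 10000111 (10xxxxxx ✓), payload 000111.
Concatenate: 010101101000110000111 = 0xAD187 (21 bits → U+AD187).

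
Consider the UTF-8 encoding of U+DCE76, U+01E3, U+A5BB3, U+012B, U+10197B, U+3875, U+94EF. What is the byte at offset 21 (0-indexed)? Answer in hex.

0xAF

U+DCE76 → 4-byte form F3 9C B9 B6 at offsets 0–3.
U+01E3 → 2-byte form C7 A3 at offsets 4–5.
U+A5BB3 → 4-byte form F2 A5 AE B3 at offsets 6–9.
U+012B → 2-byte form C4 AB at offsets 10–11.
U+10197B → 4-byte form F4 81 A5 BB at offsets 12–15.
U+3875 → 3-byte form E3 A1 B5 at offsets 16–18.
U+94EF → 3-byte form E9 93 AF at offsets 19–21.
Offset 21 falls in char 7's range; it's byte 3 of E9 93 AF = 0xAF.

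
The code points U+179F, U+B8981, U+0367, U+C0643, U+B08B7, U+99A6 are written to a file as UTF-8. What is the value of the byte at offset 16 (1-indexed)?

0xA2

1-indexed offset 16 is 0-indexed offset 15.
U+179F → 3-byte form E1 9E 9F at offsets 0–2.
U+B8981 → 4-byte form F2 B8 A6 81 at offsets 3–6.
U+0367 → 2-byte form CD A7 at offsets 7–8.
U+C0643 → 4-byte form F3 80 99 83 at offsets 9–12.
U+B08B7 → 4-byte form F2 B0 A2 B7 at offsets 13–16.
Offset 15 falls in char 5's range; it's byte 3 of F2 B0 A2 B7 = 0xA2.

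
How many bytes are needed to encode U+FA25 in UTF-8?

3

U+FA25 = 0xFA25. UTF-8 uses 1 byte below 0x80, 2 below 0x800, 3 below 0x10000, 4 up to 0x10FFFF. 0xFA25 is in U+0800–U+FFFF → 3 bytes.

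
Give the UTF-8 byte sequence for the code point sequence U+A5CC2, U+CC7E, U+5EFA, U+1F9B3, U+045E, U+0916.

F2 A5 B3 82 EC B1 BE E5 BB BA F0 9F A6 B3 D1 9E E0 A4 96

U+A5CC2: 4-byte form → F2 A5 B3 82.
U+CC7E: 3-byte form → EC B1 BE.
U+5EFA: 3-byte form → E5 BB BA.
U+1F9B3: 4-byte form → F0 9F A6 B3.
U+045E: 2-byte form → D1 9E.
U+0916: 3-byte form → E0 A4 96.
Concatenated (19 bytes): F2 A5 B3 82 EC B1 BE E5 BB BA F0 9F A6 B3 D1 9E E0 A4 96.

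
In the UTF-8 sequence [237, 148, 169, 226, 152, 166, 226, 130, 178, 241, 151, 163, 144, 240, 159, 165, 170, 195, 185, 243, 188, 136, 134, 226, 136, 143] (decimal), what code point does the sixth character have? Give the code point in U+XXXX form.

U+00F9

Offset 0: leading byte 0xED = 11101101 → 3-byte char #1 = ED 94 A9.
Offset 3: leading byte 0xE2 = 11100010 → 3-byte char #2 = E2 98 A6.
Offset 6: leading byte 0xE2 = 11100010 → 3-byte char #3 = E2 82 B2.
Offset 9: leading byte 0xF1 = 11110001 → 4-byte char #4 = F1 97 A3 90.
Offset 13: leading byte 0xF0 = 11110000 → 4-byte char #5 = F0 9F A5 AA.
Offset 17: leading byte 0xC3 = 11000011 → 2-byte char #6 = C3 B9.
Leading byte 0xC3 = 11000011 matches 110xxxxx → 2-byte sequence.
Byte 1: 0xC3 = 11000011, payload 00011 (5 bits).
Byte 2: 0xB9 = 10111001 (10xxxxxx ✓), payload 111001.
Concatenate: 00011111001 = 0xF9 (11 bits → U+00F9).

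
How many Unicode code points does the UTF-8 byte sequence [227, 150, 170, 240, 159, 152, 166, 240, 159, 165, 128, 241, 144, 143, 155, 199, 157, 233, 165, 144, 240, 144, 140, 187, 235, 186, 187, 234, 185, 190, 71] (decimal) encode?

10

Byte at offset 0: 0xE3 = 11100011 → 3-byte char (#1). Advance 3.
Byte at offset 3: 0xF0 = 11110000 → 4-byte char (#2). Advance 4.
Byte at offset 7: 0xF0 = 11110000 → 4-byte char (#3). Advance 4.
Byte at offset 11: 0xF1 = 11110001 → 4-byte char (#4). Advance 4.
Byte at offset 15: 0xC7 = 11000111 → 2-byte char (#5). Advance 2.
Byte at offset 17: 0xE9 = 11101001 → 3-byte char (#6). Advance 3.
Byte at offset 20: 0xF0 = 11110000 → 4-byte char (#7). Advance 4.
Byte at offset 24: 0xEB = 11101011 → 3-byte char (#8). Advance 3.
Byte at offset 27: 0xEA = 11101010 → 3-byte char (#9). Advance 3.
Byte at offset 30: 0x47 = 01000111 → 1-byte char (#10). Advance 1.
Reached end at offset 31 after 10 code points.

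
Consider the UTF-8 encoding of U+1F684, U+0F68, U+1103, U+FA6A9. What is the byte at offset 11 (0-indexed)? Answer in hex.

U+1F684 → 4-byte form F0 9F 9A 84 at offsets 0–3.
U+0F68 → 3-byte form E0 BD A8 at offsets 4–6.
U+1103 → 3-byte form E1 84 83 at offsets 7–9.
U+FA6A9 → 4-byte form F3 BA 9A A9 at offsets 10–13.
Offset 11 falls in char 4's range; it's byte 2 of F3 BA 9A A9 = 0xBA.

0xBA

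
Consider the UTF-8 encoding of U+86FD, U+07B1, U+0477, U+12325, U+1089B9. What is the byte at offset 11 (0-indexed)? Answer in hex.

0xF4

U+86FD → 3-byte form E8 9B BD at offsets 0–2.
U+07B1 → 2-byte form DE B1 at offsets 3–4.
U+0477 → 2-byte form D1 B7 at offsets 5–6.
U+12325 → 4-byte form F0 92 8C A5 at offsets 7–10.
U+1089B9 → 4-byte form F4 88 A6 B9 at offsets 11–14.
Offset 11 falls in char 5's range; it's byte 1 of F4 88 A6 B9 = 0xF4.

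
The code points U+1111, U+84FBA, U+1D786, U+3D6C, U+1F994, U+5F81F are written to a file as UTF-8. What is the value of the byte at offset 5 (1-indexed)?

1-indexed offset 5 is 0-indexed offset 4.
U+1111 → 3-byte form E1 84 91 at offsets 0–2.
U+84FBA → 4-byte form F2 84 BE BA at offsets 3–6.
Offset 4 falls in char 2's range; it's byte 2 of F2 84 BE BA = 0x84.

0x84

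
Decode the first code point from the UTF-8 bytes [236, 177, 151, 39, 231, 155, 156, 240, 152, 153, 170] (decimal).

Offset 0: leading byte 0xEC = 11101100 → 3-byte char #1 = EC B1 97.
Leading byte 0xEC = 11101100 matches 1110xxxx → 3-byte sequence.
Byte 1: 0xEC = 11101100, payload 1100 (4 bits).
Byte 2: 0xB1 = 10110001 (10xxxxxx ✓), payload 110001.
Byte 3: 0x97 = 10010111 (10xxxxxx ✓), payload 010111.
Concatenate: 1100110001010111 = 0xCC57 (16 bits → U+CC57).

U+CC57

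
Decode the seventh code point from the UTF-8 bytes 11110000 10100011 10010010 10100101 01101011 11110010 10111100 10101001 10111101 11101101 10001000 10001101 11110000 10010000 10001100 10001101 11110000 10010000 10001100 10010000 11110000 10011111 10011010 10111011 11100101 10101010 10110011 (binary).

U+1F6BB

Offset 0: leading byte 0xF0 = 11110000 → 4-byte char #1 = F0 A3 92 A5.
Offset 4: leading byte 0x6B = 01101011 → 1-byte char #2 = 6B.
Offset 5: leading byte 0xF2 = 11110010 → 4-byte char #3 = F2 BC A9 BD.
Offset 9: leading byte 0xED = 11101101 → 3-byte char #4 = ED 88 8D.
Offset 12: leading byte 0xF0 = 11110000 → 4-byte char #5 = F0 90 8C 8D.
Offset 16: leading byte 0xF0 = 11110000 → 4-byte char #6 = F0 90 8C 90.
Offset 20: leading byte 0xF0 = 11110000 → 4-byte char #7 = F0 9F 9A BB.
Leading byte 0xF0 = 11110000 matches 11110xxx → 4-byte sequence.
Byte 1: 0xF0 = 11110000, payload 000 (3 bits).
Byte 2: 0x9F = 10011111 (10xxxxxx ✓), payload 011111.
Byte 3: 0x9A = 10011010 (10xxxxxx ✓), payload 011010.
Byte 4: 0xBB = 10111011 (10xxxxxx ✓), payload 111011.
Concatenate: 000011111011010111011 = 0x1F6BB (21 bits → U+1F6BB).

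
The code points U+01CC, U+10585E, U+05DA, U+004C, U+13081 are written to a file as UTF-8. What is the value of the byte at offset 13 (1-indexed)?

0x81

1-indexed offset 13 is 0-indexed offset 12.
U+01CC → 2-byte form C7 8C at offsets 0–1.
U+10585E → 4-byte form F4 85 A1 9E at offsets 2–5.
U+05DA → 2-byte form D7 9A at offsets 6–7.
U+004C → 1-byte form 4C at offsets 8–8.
U+13081 → 4-byte form F0 93 82 81 at offsets 9–12.
Offset 12 falls in char 5's range; it's byte 4 of F0 93 82 81 = 0x81.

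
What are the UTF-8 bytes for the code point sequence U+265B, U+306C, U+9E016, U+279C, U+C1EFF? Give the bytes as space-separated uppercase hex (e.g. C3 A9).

E2 99 9B E3 81 AC F2 9E 80 96 E2 9E 9C F3 81 BB BF

U+265B: 3-byte form → E2 99 9B.
U+306C: 3-byte form → E3 81 AC.
U+9E016: 4-byte form → F2 9E 80 96.
U+279C: 3-byte form → E2 9E 9C.
U+C1EFF: 4-byte form → F3 81 BB BF.
Concatenated (17 bytes): E2 99 9B E3 81 AC F2 9E 80 96 E2 9E 9C F3 81 BB BF.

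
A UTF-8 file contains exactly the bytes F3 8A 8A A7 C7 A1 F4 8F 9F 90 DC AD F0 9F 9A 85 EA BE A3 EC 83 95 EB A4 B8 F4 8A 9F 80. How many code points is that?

Byte at offset 0: 0xF3 = 11110011 → 4-byte char (#1). Advance 4.
Byte at offset 4: 0xC7 = 11000111 → 2-byte char (#2). Advance 2.
Byte at offset 6: 0xF4 = 11110100 → 4-byte char (#3). Advance 4.
Byte at offset 10: 0xDC = 11011100 → 2-byte char (#4). Advance 2.
Byte at offset 12: 0xF0 = 11110000 → 4-byte char (#5). Advance 4.
Byte at offset 16: 0xEA = 11101010 → 3-byte char (#6). Advance 3.
Byte at offset 19: 0xEC = 11101100 → 3-byte char (#7). Advance 3.
Byte at offset 22: 0xEB = 11101011 → 3-byte char (#8). Advance 3.
Byte at offset 25: 0xF4 = 11110100 → 4-byte char (#9). Advance 4.
Reached end at offset 29 after 9 code points.

9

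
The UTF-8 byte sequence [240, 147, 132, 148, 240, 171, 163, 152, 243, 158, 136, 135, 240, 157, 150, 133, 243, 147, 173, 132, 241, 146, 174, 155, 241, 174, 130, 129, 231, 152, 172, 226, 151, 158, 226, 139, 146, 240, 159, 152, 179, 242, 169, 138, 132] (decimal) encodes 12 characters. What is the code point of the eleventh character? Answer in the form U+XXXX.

U+1F633

Offset 0: leading byte 0xF0 = 11110000 → 4-byte char #1 = F0 93 84 94.
Offset 4: leading byte 0xF0 = 11110000 → 4-byte char #2 = F0 AB A3 98.
Offset 8: leading byte 0xF3 = 11110011 → 4-byte char #3 = F3 9E 88 87.
Offset 12: leading byte 0xF0 = 11110000 → 4-byte char #4 = F0 9D 96 85.
Offset 16: leading byte 0xF3 = 11110011 → 4-byte char #5 = F3 93 AD 84.
Offset 20: leading byte 0xF1 = 11110001 → 4-byte char #6 = F1 92 AE 9B.
Offset 24: leading byte 0xF1 = 11110001 → 4-byte char #7 = F1 AE 82 81.
Offset 28: leading byte 0xE7 = 11100111 → 3-byte char #8 = E7 98 AC.
Offset 31: leading byte 0xE2 = 11100010 → 3-byte char #9 = E2 97 9E.
Offset 34: leading byte 0xE2 = 11100010 → 3-byte char #10 = E2 8B 92.
Offset 37: leading byte 0xF0 = 11110000 → 4-byte char #11 = F0 9F 98 B3.
Leading byte 0xF0 = 11110000 matches 11110xxx → 4-byte sequence.
Byte 1: 0xF0 = 11110000, payload 000 (3 bits).
Byte 2: 0x9F = 10011111 (10xxxxxx ✓), payload 011111.
Byte 3: 0x98 = 10011000 (10xxxxxx ✓), payload 011000.
Byte 4: 0xB3 = 10110011 (10xxxxxx ✓), payload 110011.
Concatenate: 000011111011000110011 = 0x1F633 (21 bits → U+1F633).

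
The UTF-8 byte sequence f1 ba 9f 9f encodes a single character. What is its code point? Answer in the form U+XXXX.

U+7A7DF

Leading byte 0xF1 = 11110001 matches 11110xxx → 4-byte sequence.
Byte 1: 0xF1 = 11110001, payload 001 (3 bits).
Byte 2: 0xBA = 10111010 (10xxxxxx ✓), payload 111010.
Byte 3: 0x9F = 10011111 (10xxxxxx ✓), payload 011111.
Byte 4: 0x9F = 10011111 (10xxxxxx ✓), payload 011111.
Concatenate: 001111010011111011111 = 0x7A7DF (21 bits → U+7A7DF).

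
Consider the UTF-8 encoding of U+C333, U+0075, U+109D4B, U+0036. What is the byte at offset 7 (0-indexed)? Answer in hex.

0x8B

U+C333 → 3-byte form EC 8C B3 at offsets 0–2.
U+0075 → 1-byte form 75 at offsets 3–3.
U+109D4B → 4-byte form F4 89 B5 8B at offsets 4–7.
Offset 7 falls in char 3's range; it's byte 4 of F4 89 B5 8B = 0x8B.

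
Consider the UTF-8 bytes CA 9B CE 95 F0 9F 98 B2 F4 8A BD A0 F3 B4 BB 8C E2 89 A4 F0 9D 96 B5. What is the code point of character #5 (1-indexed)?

U+F4ECC

Offset 0: leading byte 0xCA = 11001010 → 2-byte char #1 = CA 9B.
Offset 2: leading byte 0xCE = 11001110 → 2-byte char #2 = CE 95.
Offset 4: leading byte 0xF0 = 11110000 → 4-byte char #3 = F0 9F 98 B2.
Offset 8: leading byte 0xF4 = 11110100 → 4-byte char #4 = F4 8A BD A0.
Offset 12: leading byte 0xF3 = 11110011 → 4-byte char #5 = F3 B4 BB 8C.
Leading byte 0xF3 = 11110011 matches 11110xxx → 4-byte sequence.
Byte 1: 0xF3 = 11110011, payload 011 (3 bits).
Byte 2: 0xB4 = 10110100 (10xxxxxx ✓), payload 110100.
Byte 3: 0xBB = 10111011 (10xxxxxx ✓), payload 111011.
Byte 4: 0x8C = 10001100 (10xxxxxx ✓), payload 001100.
Concatenate: 011110100111011001100 = 0xF4ECC (21 bits → U+F4ECC).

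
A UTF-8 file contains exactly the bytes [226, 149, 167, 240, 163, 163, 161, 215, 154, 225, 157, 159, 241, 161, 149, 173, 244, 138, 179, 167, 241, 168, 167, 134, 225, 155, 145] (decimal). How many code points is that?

Byte at offset 0: 0xE2 = 11100010 → 3-byte char (#1). Advance 3.
Byte at offset 3: 0xF0 = 11110000 → 4-byte char (#2). Advance 4.
Byte at offset 7: 0xD7 = 11010111 → 2-byte char (#3). Advance 2.
Byte at offset 9: 0xE1 = 11100001 → 3-byte char (#4). Advance 3.
Byte at offset 12: 0xF1 = 11110001 → 4-byte char (#5). Advance 4.
Byte at offset 16: 0xF4 = 11110100 → 4-byte char (#6). Advance 4.
Byte at offset 20: 0xF1 = 11110001 → 4-byte char (#7). Advance 4.
Byte at offset 24: 0xE1 = 11100001 → 3-byte char (#8). Advance 3.
Reached end at offset 27 after 8 code points.

8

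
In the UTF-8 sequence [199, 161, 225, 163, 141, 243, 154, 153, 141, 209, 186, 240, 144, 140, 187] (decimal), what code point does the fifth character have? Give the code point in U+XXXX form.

U+1033B

Offset 0: leading byte 0xC7 = 11000111 → 2-byte char #1 = C7 A1.
Offset 2: leading byte 0xE1 = 11100001 → 3-byte char #2 = E1 A3 8D.
Offset 5: leading byte 0xF3 = 11110011 → 4-byte char #3 = F3 9A 99 8D.
Offset 9: leading byte 0xD1 = 11010001 → 2-byte char #4 = D1 BA.
Offset 11: leading byte 0xF0 = 11110000 → 4-byte char #5 = F0 90 8C BB.
Leading byte 0xF0 = 11110000 matches 11110xxx → 4-byte sequence.
Byte 1: 0xF0 = 11110000, payload 000 (3 bits).
Byte 2: 0x90 = 10010000 (10xxxxxx ✓), payload 010000.
Byte 3: 0x8C = 10001100 (10xxxxxx ✓), payload 001100.
Byte 4: 0xBB = 10111011 (10xxxxxx ✓), payload 111011.
Concatenate: 000010000001100111011 = 0x1033B (21 bits → U+1033B).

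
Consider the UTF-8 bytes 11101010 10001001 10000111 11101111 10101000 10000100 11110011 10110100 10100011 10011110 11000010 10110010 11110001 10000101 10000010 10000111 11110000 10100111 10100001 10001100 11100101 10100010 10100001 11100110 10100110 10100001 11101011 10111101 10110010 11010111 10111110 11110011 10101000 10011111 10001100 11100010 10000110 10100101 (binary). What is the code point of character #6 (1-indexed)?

Offset 0: leading byte 0xEA = 11101010 → 3-byte char #1 = EA 89 87.
Offset 3: leading byte 0xEF = 11101111 → 3-byte char #2 = EF A8 84.
Offset 6: leading byte 0xF3 = 11110011 → 4-byte char #3 = F3 B4 A3 9E.
Offset 10: leading byte 0xC2 = 11000010 → 2-byte char #4 = C2 B2.
Offset 12: leading byte 0xF1 = 11110001 → 4-byte char #5 = F1 85 82 87.
Offset 16: leading byte 0xF0 = 11110000 → 4-byte char #6 = F0 A7 A1 8C.
Leading byte 0xF0 = 11110000 matches 11110xxx → 4-byte sequence.
Byte 1: 0xF0 = 11110000, payload 000 (3 bits).
Byte 2: 0xA7 = 10100111 (10xxxxxx ✓), payload 100111.
Byte 3: 0xA1 = 10100001 (10xxxxxx ✓), payload 100001.
Byte 4: 0x8C = 10001100 (10xxxxxx ✓), payload 001100.
Concatenate: 000100111100001001100 = 0x2784C (21 bits → U+2784C).

U+2784C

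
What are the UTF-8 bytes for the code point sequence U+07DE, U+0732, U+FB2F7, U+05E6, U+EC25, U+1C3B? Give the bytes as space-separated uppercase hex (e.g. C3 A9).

U+07DE: 2-byte form → DF 9E.
U+0732: 2-byte form → DC B2.
U+FB2F7: 4-byte form → F3 BB 8B B7.
U+05E6: 2-byte form → D7 A6.
U+EC25: 3-byte form → EE B0 A5.
U+1C3B: 3-byte form → E1 B0 BB.
Concatenated (16 bytes): DF 9E DC B2 F3 BB 8B B7 D7 A6 EE B0 A5 E1 B0 BB.

DF 9E DC B2 F3 BB 8B B7 D7 A6 EE B0 A5 E1 B0 BB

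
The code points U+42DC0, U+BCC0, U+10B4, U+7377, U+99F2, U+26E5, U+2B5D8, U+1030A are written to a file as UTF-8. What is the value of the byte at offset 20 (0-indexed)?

U+42DC0 → 4-byte form F1 82 B7 80 at offsets 0–3.
U+BCC0 → 3-byte form EB B3 80 at offsets 4–6.
U+10B4 → 3-byte form E1 82 B4 at offsets 7–9.
U+7377 → 3-byte form E7 8D B7 at offsets 10–12.
U+99F2 → 3-byte form E9 A7 B2 at offsets 13–15.
U+26E5 → 3-byte form E2 9B A5 at offsets 16–18.
U+2B5D8 → 4-byte form F0 AB 97 98 at offsets 19–22.
Offset 20 falls in char 7's range; it's byte 2 of F0 AB 97 98 = 0xAB.

0xAB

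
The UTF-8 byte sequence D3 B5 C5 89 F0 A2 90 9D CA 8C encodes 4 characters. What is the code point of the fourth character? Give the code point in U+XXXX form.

Offset 0: leading byte 0xD3 = 11010011 → 2-byte char #1 = D3 B5.
Offset 2: leading byte 0xC5 = 11000101 → 2-byte char #2 = C5 89.
Offset 4: leading byte 0xF0 = 11110000 → 4-byte char #3 = F0 A2 90 9D.
Offset 8: leading byte 0xCA = 11001010 → 2-byte char #4 = CA 8C.
Leading byte 0xCA = 11001010 matches 110xxxxx → 2-byte sequence.
Byte 1: 0xCA = 11001010, payload 01010 (5 bits).
Byte 2: 0x8C = 10001100 (10xxxxxx ✓), payload 001100.
Concatenate: 01010001100 = 0x28C (11 bits → U+028C).

U+028C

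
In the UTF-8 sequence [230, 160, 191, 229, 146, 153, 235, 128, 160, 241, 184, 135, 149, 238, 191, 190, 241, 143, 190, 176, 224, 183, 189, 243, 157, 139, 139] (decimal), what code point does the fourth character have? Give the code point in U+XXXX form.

Offset 0: leading byte 0xE6 = 11100110 → 3-byte char #1 = E6 A0 BF.
Offset 3: leading byte 0xE5 = 11100101 → 3-byte char #2 = E5 92 99.
Offset 6: leading byte 0xEB = 11101011 → 3-byte char #3 = EB 80 A0.
Offset 9: leading byte 0xF1 = 11110001 → 4-byte char #4 = F1 B8 87 95.
Leading byte 0xF1 = 11110001 matches 11110xxx → 4-byte sequence.
Byte 1: 0xF1 = 11110001, payload 001 (3 bits).
Byte 2: 0xB8 = 10111000 (10xxxxxx ✓), payload 111000.
Byte 3: 0x87 = 10000111 (10xxxxxx ✓), payload 000111.
Byte 4: 0x95 = 10010101 (10xxxxxx ✓), payload 010101.
Concatenate: 001111000000111010101 = 0x781D5 (21 bits → U+781D5).

U+781D5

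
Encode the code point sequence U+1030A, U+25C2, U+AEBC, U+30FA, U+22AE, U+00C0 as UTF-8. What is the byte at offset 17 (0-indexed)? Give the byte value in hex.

0x80

U+1030A → 4-byte form F0 90 8C 8A at offsets 0–3.
U+25C2 → 3-byte form E2 97 82 at offsets 4–6.
U+AEBC → 3-byte form EA BA BC at offsets 7–9.
U+30FA → 3-byte form E3 83 BA at offsets 10–12.
U+22AE → 3-byte form E2 8A AE at offsets 13–15.
U+00C0 → 2-byte form C3 80 at offsets 16–17.
Offset 17 falls in char 6's range; it's byte 2 of C3 80 = 0x80.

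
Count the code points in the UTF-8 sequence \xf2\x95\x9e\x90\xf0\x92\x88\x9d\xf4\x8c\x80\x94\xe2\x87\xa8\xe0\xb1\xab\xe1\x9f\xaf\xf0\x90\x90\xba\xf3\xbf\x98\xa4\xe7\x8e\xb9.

9

Byte at offset 0: 0xF2 = 11110010 → 4-byte char (#1). Advance 4.
Byte at offset 4: 0xF0 = 11110000 → 4-byte char (#2). Advance 4.
Byte at offset 8: 0xF4 = 11110100 → 4-byte char (#3). Advance 4.
Byte at offset 12: 0xE2 = 11100010 → 3-byte char (#4). Advance 3.
Byte at offset 15: 0xE0 = 11100000 → 3-byte char (#5). Advance 3.
Byte at offset 18: 0xE1 = 11100001 → 3-byte char (#6). Advance 3.
Byte at offset 21: 0xF0 = 11110000 → 4-byte char (#7). Advance 4.
Byte at offset 25: 0xF3 = 11110011 → 4-byte char (#8). Advance 4.
Byte at offset 29: 0xE7 = 11100111 → 3-byte char (#9). Advance 3.
Reached end at offset 32 after 9 code points.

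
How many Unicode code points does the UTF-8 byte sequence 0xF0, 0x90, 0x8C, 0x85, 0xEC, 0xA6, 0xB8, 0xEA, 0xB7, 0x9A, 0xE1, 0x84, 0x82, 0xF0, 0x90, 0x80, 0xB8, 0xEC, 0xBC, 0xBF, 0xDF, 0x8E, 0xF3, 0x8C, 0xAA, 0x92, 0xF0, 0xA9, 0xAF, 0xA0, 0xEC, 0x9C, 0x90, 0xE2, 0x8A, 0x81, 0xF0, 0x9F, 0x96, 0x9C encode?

Byte at offset 0: 0xF0 = 11110000 → 4-byte char (#1). Advance 4.
Byte at offset 4: 0xEC = 11101100 → 3-byte char (#2). Advance 3.
Byte at offset 7: 0xEA = 11101010 → 3-byte char (#3). Advance 3.
Byte at offset 10: 0xE1 = 11100001 → 3-byte char (#4). Advance 3.
Byte at offset 13: 0xF0 = 11110000 → 4-byte char (#5). Advance 4.
Byte at offset 17: 0xEC = 11101100 → 3-byte char (#6). Advance 3.
Byte at offset 20: 0xDF = 11011111 → 2-byte char (#7). Advance 2.
Byte at offset 22: 0xF3 = 11110011 → 4-byte char (#8). Advance 4.
Byte at offset 26: 0xF0 = 11110000 → 4-byte char (#9). Advance 4.
Byte at offset 30: 0xEC = 11101100 → 3-byte char (#10). Advance 3.
Byte at offset 33: 0xE2 = 11100010 → 3-byte char (#11). Advance 3.
Byte at offset 36: 0xF0 = 11110000 → 4-byte char (#12). Advance 4.
Reached end at offset 40 after 12 code points.

12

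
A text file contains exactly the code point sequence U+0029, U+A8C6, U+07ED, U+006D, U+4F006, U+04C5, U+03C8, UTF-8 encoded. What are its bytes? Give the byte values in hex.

U+0029: 1-byte form → 29.
U+A8C6: 3-byte form → EA A3 86.
U+07ED: 2-byte form → DF AD.
U+006D: 1-byte form → 6D.
U+4F006: 4-byte form → F1 8F 80 86.
U+04C5: 2-byte form → D3 85.
U+03C8: 2-byte form → CF 88.
Concatenated (15 bytes): 29 EA A3 86 DF AD 6D F1 8F 80 86 D3 85 CF 88.

29 EA A3 86 DF AD 6D F1 8F 80 86 D3 85 CF 88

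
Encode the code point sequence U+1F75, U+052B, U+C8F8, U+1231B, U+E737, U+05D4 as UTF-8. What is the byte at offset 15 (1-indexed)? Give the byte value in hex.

0xB7

1-indexed offset 15 is 0-indexed offset 14.
U+1F75 → 3-byte form E1 BD B5 at offsets 0–2.
U+052B → 2-byte form D4 AB at offsets 3–4.
U+C8F8 → 3-byte form EC A3 B8 at offsets 5–7.
U+1231B → 4-byte form F0 92 8C 9B at offsets 8–11.
U+E737 → 3-byte form EE 9C B7 at offsets 12–14.
Offset 14 falls in char 5's range; it's byte 3 of EE 9C B7 = 0xB7.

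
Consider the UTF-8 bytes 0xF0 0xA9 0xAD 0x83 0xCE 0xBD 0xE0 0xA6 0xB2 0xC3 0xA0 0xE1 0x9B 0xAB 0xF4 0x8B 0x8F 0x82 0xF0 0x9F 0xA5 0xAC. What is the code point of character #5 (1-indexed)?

U+16EB

Offset 0: leading byte 0xF0 = 11110000 → 4-byte char #1 = F0 A9 AD 83.
Offset 4: leading byte 0xCE = 11001110 → 2-byte char #2 = CE BD.
Offset 6: leading byte 0xE0 = 11100000 → 3-byte char #3 = E0 A6 B2.
Offset 9: leading byte 0xC3 = 11000011 → 2-byte char #4 = C3 A0.
Offset 11: leading byte 0xE1 = 11100001 → 3-byte char #5 = E1 9B AB.
Leading byte 0xE1 = 11100001 matches 1110xxxx → 3-byte sequence.
Byte 1: 0xE1 = 11100001, payload 0001 (4 bits).
Byte 2: 0x9B = 10011011 (10xxxxxx ✓), payload 011011.
Byte 3: 0xAB = 10101011 (10xxxxxx ✓), payload 101011.
Concatenate: 0001011011101011 = 0x16EB (16 bits → U+16EB).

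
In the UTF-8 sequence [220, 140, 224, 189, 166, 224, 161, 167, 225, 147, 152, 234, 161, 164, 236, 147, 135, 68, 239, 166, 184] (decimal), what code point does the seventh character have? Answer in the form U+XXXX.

Offset 0: leading byte 0xDC = 11011100 → 2-byte char #1 = DC 8C.
Offset 2: leading byte 0xE0 = 11100000 → 3-byte char #2 = E0 BD A6.
Offset 5: leading byte 0xE0 = 11100000 → 3-byte char #3 = E0 A1 A7.
Offset 8: leading byte 0xE1 = 11100001 → 3-byte char #4 = E1 93 98.
Offset 11: leading byte 0xEA = 11101010 → 3-byte char #5 = EA A1 A4.
Offset 14: leading byte 0xEC = 11101100 → 3-byte char #6 = EC 93 87.
Offset 17: leading byte 0x44 = 01000100 → 1-byte char #7 = 44.
Leading byte 0x44 = 01000100 matches 0xxxxxxx → 1-byte sequence.
Byte 1: 0x44 = 01000100, payload 1000100 (7 bits).
Concatenate: 1000100 = 0x44 (7 bits → U+0044).

U+0044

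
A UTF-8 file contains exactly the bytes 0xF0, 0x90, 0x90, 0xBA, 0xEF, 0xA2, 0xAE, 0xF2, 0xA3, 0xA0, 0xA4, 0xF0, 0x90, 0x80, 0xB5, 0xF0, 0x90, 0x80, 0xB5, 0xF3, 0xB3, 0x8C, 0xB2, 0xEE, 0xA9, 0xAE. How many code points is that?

7

Byte at offset 0: 0xF0 = 11110000 → 4-byte char (#1). Advance 4.
Byte at offset 4: 0xEF = 11101111 → 3-byte char (#2). Advance 3.
Byte at offset 7: 0xF2 = 11110010 → 4-byte char (#3). Advance 4.
Byte at offset 11: 0xF0 = 11110000 → 4-byte char (#4). Advance 4.
Byte at offset 15: 0xF0 = 11110000 → 4-byte char (#5). Advance 4.
Byte at offset 19: 0xF3 = 11110011 → 4-byte char (#6). Advance 4.
Byte at offset 23: 0xEE = 11101110 → 3-byte char (#7). Advance 3.
Reached end at offset 26 after 7 code points.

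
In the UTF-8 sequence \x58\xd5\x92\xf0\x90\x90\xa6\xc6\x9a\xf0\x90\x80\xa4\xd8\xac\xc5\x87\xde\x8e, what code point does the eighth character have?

Offset 0: leading byte 0x58 = 01011000 → 1-byte char #1 = 58.
Offset 1: leading byte 0xD5 = 11010101 → 2-byte char #2 = D5 92.
Offset 3: leading byte 0xF0 = 11110000 → 4-byte char #3 = F0 90 90 A6.
Offset 7: leading byte 0xC6 = 11000110 → 2-byte char #4 = C6 9A.
Offset 9: leading byte 0xF0 = 11110000 → 4-byte char #5 = F0 90 80 A4.
Offset 13: leading byte 0xD8 = 11011000 → 2-byte char #6 = D8 AC.
Offset 15: leading byte 0xC5 = 11000101 → 2-byte char #7 = C5 87.
Offset 17: leading byte 0xDE = 11011110 → 2-byte char #8 = DE 8E.
Leading byte 0xDE = 11011110 matches 110xxxxx → 2-byte sequence.
Byte 1: 0xDE = 11011110, payload 11110 (5 bits).
Byte 2: 0x8E = 10001110 (10xxxxxx ✓), payload 001110.
Concatenate: 11110001110 = 0x78E (11 bits → U+078E).

U+078E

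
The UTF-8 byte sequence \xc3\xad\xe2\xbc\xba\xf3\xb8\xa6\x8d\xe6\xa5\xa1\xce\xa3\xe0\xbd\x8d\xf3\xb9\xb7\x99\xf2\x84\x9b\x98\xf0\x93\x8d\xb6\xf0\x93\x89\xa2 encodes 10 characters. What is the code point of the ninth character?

U+13376

Offset 0: leading byte 0xC3 = 11000011 → 2-byte char #1 = C3 AD.
Offset 2: leading byte 0xE2 = 11100010 → 3-byte char #2 = E2 BC BA.
Offset 5: leading byte 0xF3 = 11110011 → 4-byte char #3 = F3 B8 A6 8D.
Offset 9: leading byte 0xE6 = 11100110 → 3-byte char #4 = E6 A5 A1.
Offset 12: leading byte 0xCE = 11001110 → 2-byte char #5 = CE A3.
Offset 14: leading byte 0xE0 = 11100000 → 3-byte char #6 = E0 BD 8D.
Offset 17: leading byte 0xF3 = 11110011 → 4-byte char #7 = F3 B9 B7 99.
Offset 21: leading byte 0xF2 = 11110010 → 4-byte char #8 = F2 84 9B 98.
Offset 25: leading byte 0xF0 = 11110000 → 4-byte char #9 = F0 93 8D B6.
Leading byte 0xF0 = 11110000 matches 11110xxx → 4-byte sequence.
Byte 1: 0xF0 = 11110000, payload 000 (3 bits).
Byte 2: 0x93 = 10010011 (10xxxxxx ✓), payload 010011.
Byte 3: 0x8D = 10001101 (10xxxxxx ✓), payload 001101.
Byte 4: 0xB6 = 10110110 (10xxxxxx ✓), payload 110110.
Concatenate: 000010011001101110110 = 0x13376 (21 bits → U+13376).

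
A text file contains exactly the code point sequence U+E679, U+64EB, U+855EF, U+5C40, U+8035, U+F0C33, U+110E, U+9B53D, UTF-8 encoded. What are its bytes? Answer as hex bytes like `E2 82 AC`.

U+E679: 3-byte form → EE 99 B9.
U+64EB: 3-byte form → E6 93 AB.
U+855EF: 4-byte form → F2 85 97 AF.
U+5C40: 3-byte form → E5 B1 80.
U+8035: 3-byte form → E8 80 B5.
U+F0C33: 4-byte form → F3 B0 B0 B3.
U+110E: 3-byte form → E1 84 8E.
U+9B53D: 4-byte form → F2 9B 94 BD.
Concatenated (27 bytes): EE 99 B9 E6 93 AB F2 85 97 AF E5 B1 80 E8 80 B5 F3 B0 B0 B3 E1 84 8E F2 9B 94 BD.

EE 99 B9 E6 93 AB F2 85 97 AF E5 B1 80 E8 80 B5 F3 B0 B0 B3 E1 84 8E F2 9B 94 BD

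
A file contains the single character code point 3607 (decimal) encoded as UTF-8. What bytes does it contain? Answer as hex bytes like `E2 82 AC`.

E0 B8 97

U+0E17 = 0xE17 = 3607 decimal. In range U+0800–U+FFFF → 3-byte form: 1110xxxx 10xxxxxx 10xxxxxx.
Binary (16 bits): 0000111000010111.
Split 4+6+6: 0000 | 111000 | 010111.
Byte 1: 11100000 = 0xE0.
Byte 2: 10111000 = 0xB8.
Byte 3: 10010111 = 0x97.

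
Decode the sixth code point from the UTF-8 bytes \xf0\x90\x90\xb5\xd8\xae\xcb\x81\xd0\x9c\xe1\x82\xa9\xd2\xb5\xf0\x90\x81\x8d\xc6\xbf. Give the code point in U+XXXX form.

Offset 0: leading byte 0xF0 = 11110000 → 4-byte char #1 = F0 90 90 B5.
Offset 4: leading byte 0xD8 = 11011000 → 2-byte char #2 = D8 AE.
Offset 6: leading byte 0xCB = 11001011 → 2-byte char #3 = CB 81.
Offset 8: leading byte 0xD0 = 11010000 → 2-byte char #4 = D0 9C.
Offset 10: leading byte 0xE1 = 11100001 → 3-byte char #5 = E1 82 A9.
Offset 13: leading byte 0xD2 = 11010010 → 2-byte char #6 = D2 B5.
Leading byte 0xD2 = 11010010 matches 110xxxxx → 2-byte sequence.
Byte 1: 0xD2 = 11010010, payload 10010 (5 bits).
Byte 2: 0xB5 = 10110101 (10xxxxxx ✓), payload 110101.
Concatenate: 10010110101 = 0x4B5 (11 bits → U+04B5).

U+04B5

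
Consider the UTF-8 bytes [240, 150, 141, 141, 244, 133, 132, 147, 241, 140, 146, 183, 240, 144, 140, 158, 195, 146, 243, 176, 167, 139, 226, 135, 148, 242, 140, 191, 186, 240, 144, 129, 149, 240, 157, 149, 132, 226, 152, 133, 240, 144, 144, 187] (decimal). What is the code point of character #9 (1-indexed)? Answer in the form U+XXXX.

U+10055

Offset 0: leading byte 0xF0 = 11110000 → 4-byte char #1 = F0 96 8D 8D.
Offset 4: leading byte 0xF4 = 11110100 → 4-byte char #2 = F4 85 84 93.
Offset 8: leading byte 0xF1 = 11110001 → 4-byte char #3 = F1 8C 92 B7.
Offset 12: leading byte 0xF0 = 11110000 → 4-byte char #4 = F0 90 8C 9E.
Offset 16: leading byte 0xC3 = 11000011 → 2-byte char #5 = C3 92.
Offset 18: leading byte 0xF3 = 11110011 → 4-byte char #6 = F3 B0 A7 8B.
Offset 22: leading byte 0xE2 = 11100010 → 3-byte char #7 = E2 87 94.
Offset 25: leading byte 0xF2 = 11110010 → 4-byte char #8 = F2 8C BF BA.
Offset 29: leading byte 0xF0 = 11110000 → 4-byte char #9 = F0 90 81 95.
Leading byte 0xF0 = 11110000 matches 11110xxx → 4-byte sequence.
Byte 1: 0xF0 = 11110000, payload 000 (3 bits).
Byte 2: 0x90 = 10010000 (10xxxxxx ✓), payload 010000.
Byte 3: 0x81 = 10000001 (10xxxxxx ✓), payload 000001.
Byte 4: 0x95 = 10010101 (10xxxxxx ✓), payload 010101.
Concatenate: 000010000000001010101 = 0x10055 (21 bits → U+10055).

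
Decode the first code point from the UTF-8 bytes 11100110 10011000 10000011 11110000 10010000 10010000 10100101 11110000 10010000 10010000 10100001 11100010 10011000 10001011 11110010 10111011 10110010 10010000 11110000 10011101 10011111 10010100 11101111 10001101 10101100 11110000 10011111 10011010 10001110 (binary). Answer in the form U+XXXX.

U+6603

Offset 0: leading byte 0xE6 = 11100110 → 3-byte char #1 = E6 98 83.
Leading byte 0xE6 = 11100110 matches 1110xxxx → 3-byte sequence.
Byte 1: 0xE6 = 11100110, payload 0110 (4 bits).
Byte 2: 0x98 = 10011000 (10xxxxxx ✓), payload 011000.
Byte 3: 0x83 = 10000011 (10xxxxxx ✓), payload 000011.
Concatenate: 0110011000000011 = 0x6603 (16 bits → U+6603).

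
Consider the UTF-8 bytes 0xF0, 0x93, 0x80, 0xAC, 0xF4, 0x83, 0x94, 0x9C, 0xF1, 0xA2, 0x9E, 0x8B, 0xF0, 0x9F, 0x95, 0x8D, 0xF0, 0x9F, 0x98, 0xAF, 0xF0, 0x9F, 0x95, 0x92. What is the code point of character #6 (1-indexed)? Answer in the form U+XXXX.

Offset 0: leading byte 0xF0 = 11110000 → 4-byte char #1 = F0 93 80 AC.
Offset 4: leading byte 0xF4 = 11110100 → 4-byte char #2 = F4 83 94 9C.
Offset 8: leading byte 0xF1 = 11110001 → 4-byte char #3 = F1 A2 9E 8B.
Offset 12: leading byte 0xF0 = 11110000 → 4-byte char #4 = F0 9F 95 8D.
Offset 16: leading byte 0xF0 = 11110000 → 4-byte char #5 = F0 9F 98 AF.
Offset 20: leading byte 0xF0 = 11110000 → 4-byte char #6 = F0 9F 95 92.
Leading byte 0xF0 = 11110000 matches 11110xxx → 4-byte sequence.
Byte 1: 0xF0 = 11110000, payload 000 (3 bits).
Byte 2: 0x9F = 10011111 (10xxxxxx ✓), payload 011111.
Byte 3: 0x95 = 10010101 (10xxxxxx ✓), payload 010101.
Byte 4: 0x92 = 10010010 (10xxxxxx ✓), payload 010010.
Concatenate: 000011111010101010010 = 0x1F552 (21 bits → U+1F552).

U+1F552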